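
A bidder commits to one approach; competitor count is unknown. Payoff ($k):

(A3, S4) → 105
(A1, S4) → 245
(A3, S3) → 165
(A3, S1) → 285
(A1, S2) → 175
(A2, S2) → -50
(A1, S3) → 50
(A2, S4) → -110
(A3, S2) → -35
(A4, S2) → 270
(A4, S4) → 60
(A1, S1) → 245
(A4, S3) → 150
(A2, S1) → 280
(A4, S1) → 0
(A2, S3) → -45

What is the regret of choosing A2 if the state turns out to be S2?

320

Best payoff under S2 is 270.
Regret = 270 − (-50) = 320.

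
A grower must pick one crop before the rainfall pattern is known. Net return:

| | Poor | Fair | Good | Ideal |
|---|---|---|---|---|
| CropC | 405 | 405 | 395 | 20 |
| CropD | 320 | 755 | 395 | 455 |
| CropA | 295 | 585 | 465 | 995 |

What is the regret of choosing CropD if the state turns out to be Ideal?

540

Best payoff under Ideal is 995.
Regret = 995 − 455 = 540.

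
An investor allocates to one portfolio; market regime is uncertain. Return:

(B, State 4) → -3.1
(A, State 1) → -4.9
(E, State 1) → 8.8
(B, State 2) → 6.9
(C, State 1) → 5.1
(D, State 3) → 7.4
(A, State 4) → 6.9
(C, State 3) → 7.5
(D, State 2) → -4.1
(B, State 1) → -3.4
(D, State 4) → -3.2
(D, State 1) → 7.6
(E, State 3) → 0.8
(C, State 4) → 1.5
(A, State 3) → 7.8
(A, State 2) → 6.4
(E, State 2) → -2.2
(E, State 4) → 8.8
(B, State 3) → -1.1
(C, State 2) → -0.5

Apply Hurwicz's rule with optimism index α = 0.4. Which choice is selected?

A: 0.4·7.8 + 0.6·(-4.9) = 0.18
B: 0.4·6.9 + 0.6·(-3.4) = 0.72
C: 0.4·7.5 + 0.6·(-0.5) = 2.7
D: 0.4·7.6 + 0.6·(-4.1) = 0.58
E: 0.4·8.8 + 0.6·(-2.2) = 2.2
Highest Hurwicz score = 2.7 → C.

C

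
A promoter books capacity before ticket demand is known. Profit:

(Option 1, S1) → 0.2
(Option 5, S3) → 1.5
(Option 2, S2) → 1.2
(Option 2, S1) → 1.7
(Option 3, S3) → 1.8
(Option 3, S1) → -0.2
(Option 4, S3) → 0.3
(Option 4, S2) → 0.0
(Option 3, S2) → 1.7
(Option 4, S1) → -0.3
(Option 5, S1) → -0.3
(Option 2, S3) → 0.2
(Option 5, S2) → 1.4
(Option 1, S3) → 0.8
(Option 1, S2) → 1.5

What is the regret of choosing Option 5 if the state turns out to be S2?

0.3

Best payoff under S2 is 1.7.
Regret = 1.7 − 1.4 = 0.3.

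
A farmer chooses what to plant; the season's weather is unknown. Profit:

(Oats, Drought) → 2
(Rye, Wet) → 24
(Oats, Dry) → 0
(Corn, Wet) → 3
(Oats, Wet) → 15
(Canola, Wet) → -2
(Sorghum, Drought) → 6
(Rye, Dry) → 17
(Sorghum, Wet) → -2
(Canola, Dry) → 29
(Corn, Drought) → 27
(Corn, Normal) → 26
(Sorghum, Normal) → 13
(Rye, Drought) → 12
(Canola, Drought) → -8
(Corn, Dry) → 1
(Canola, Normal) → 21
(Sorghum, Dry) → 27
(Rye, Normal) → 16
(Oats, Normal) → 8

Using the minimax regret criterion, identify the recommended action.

Rye

Column bests: Drought=27, Dry=29, Normal=26, Wet=24.
Rye regrets: 15, 12, 10, 0 → max 15
Oats regrets: 25, 29, 18, 9 → max 29
Corn regrets: 0, 28, 0, 21 → max 28
Canola regrets: 35, 0, 5, 26 → max 35
Sorghum regrets: 21, 2, 13, 26 → max 26
Smallest max regret = 15 → Rye.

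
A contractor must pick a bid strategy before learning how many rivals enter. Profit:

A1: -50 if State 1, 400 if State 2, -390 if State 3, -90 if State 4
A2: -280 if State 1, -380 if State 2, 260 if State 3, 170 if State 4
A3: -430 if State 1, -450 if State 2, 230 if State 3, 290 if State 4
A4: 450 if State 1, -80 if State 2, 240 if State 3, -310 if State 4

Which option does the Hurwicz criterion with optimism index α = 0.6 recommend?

A4

A1: 0.6·400 + 0.4·(-390) = 84
A2: 0.6·260 + 0.4·(-380) = 4
A3: 0.6·290 + 0.4·(-450) = -6
A4: 0.6·450 + 0.4·(-310) = 146
Highest Hurwicz score = 146 → A4.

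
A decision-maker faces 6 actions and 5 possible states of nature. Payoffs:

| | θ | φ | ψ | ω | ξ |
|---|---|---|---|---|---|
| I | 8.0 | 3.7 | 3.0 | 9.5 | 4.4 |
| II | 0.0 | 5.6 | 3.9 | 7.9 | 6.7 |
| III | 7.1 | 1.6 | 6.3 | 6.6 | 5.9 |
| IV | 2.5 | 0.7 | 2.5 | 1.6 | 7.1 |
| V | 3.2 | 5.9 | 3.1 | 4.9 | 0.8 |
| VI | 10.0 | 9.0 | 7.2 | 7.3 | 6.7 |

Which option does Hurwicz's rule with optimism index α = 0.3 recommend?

I: 0.3·9.5 + 0.7·3.0 = 4.95
II: 0.3·7.9 + 0.7·0.0 = 2.37
III: 0.3·7.1 + 0.7·1.6 = 3.25
IV: 0.3·7.1 + 0.7·0.7 = 2.62
V: 0.3·5.9 + 0.7·0.8 = 2.33
VI: 0.3·10.0 + 0.7·6.7 = 7.69
Highest Hurwicz score = 7.69 → VI.

VI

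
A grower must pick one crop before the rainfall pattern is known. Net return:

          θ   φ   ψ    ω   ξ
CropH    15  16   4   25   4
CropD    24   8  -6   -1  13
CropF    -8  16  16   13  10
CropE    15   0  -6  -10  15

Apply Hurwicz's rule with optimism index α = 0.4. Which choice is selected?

CropH

CropH: 0.4·25 + 0.6·4 = 12.4
CropD: 0.4·24 + 0.6·(-6) = 6
CropF: 0.4·16 + 0.6·(-8) = 1.6
CropE: 0.4·15 + 0.6·(-10) = 0
Highest Hurwicz score = 12.4 → CropH.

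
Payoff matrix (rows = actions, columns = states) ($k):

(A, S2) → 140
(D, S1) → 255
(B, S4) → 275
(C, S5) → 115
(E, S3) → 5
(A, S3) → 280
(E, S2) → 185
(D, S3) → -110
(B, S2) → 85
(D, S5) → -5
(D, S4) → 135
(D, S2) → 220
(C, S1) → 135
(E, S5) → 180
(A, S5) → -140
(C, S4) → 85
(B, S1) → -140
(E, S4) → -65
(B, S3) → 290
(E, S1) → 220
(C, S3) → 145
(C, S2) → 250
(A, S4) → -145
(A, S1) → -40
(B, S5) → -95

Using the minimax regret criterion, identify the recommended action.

Column bests: S1=255, S2=250, S3=290, S4=275, S5=180.
A regrets: 295, 110, 10, 420, 320 → max 420
B regrets: 395, 165, 0, 0, 275 → max 395
C regrets: 120, 0, 145, 190, 65 → max 190
D regrets: 0, 30, 400, 140, 185 → max 400
E regrets: 35, 65, 285, 340, 0 → max 340
Smallest max regret = 190 → C.

C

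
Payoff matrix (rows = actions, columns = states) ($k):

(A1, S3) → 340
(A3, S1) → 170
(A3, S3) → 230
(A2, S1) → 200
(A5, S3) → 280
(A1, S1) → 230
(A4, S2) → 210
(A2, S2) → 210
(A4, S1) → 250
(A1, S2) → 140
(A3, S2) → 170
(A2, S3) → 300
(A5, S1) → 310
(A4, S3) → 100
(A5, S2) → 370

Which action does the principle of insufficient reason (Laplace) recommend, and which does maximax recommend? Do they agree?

Row averages: A1=710/3, A2=710/3, A3=190, A4=560/3, A5=320
Highest average = 320 → A5.
Row maxima: A1=340, A2=300, A3=230, A4=250, A5=370
Best best-case = 370 → A5.

laplace → A5; maximax → A5 (agree)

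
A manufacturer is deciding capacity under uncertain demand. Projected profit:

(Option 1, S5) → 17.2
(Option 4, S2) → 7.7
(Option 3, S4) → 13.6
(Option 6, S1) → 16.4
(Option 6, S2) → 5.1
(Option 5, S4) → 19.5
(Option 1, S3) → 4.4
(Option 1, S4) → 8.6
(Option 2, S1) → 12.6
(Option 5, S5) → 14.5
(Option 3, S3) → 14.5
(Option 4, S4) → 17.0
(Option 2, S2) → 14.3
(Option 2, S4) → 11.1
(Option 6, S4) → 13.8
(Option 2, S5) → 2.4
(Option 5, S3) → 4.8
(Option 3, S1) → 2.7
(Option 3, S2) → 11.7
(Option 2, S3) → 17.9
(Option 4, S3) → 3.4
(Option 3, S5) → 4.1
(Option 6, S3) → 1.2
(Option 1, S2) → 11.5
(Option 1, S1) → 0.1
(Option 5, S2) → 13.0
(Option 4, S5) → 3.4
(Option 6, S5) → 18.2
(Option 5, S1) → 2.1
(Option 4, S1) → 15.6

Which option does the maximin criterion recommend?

Row minima: Option 1=0.1, Option 2=2.4, Option 3=2.7, Option 4=3.4, Option 5=2.1, Option 6=1.2
Best worst-case = 3.4 → Option 4.

Option 4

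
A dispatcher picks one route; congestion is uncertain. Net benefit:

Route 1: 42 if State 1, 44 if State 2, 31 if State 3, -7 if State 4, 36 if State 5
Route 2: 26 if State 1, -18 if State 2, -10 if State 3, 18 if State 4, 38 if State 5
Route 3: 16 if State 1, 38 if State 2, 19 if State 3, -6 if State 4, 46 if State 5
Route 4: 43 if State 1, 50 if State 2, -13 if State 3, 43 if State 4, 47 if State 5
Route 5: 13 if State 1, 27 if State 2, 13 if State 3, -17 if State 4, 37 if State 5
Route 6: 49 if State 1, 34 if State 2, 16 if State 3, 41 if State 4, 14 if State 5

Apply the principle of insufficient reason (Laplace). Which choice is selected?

Row averages: Route 1=29.2, Route 2=10.8, Route 3=22.6, Route 4=34, Route 5=14.6, Route 6=30.8
Highest average = 34 → Route 4.

Route 4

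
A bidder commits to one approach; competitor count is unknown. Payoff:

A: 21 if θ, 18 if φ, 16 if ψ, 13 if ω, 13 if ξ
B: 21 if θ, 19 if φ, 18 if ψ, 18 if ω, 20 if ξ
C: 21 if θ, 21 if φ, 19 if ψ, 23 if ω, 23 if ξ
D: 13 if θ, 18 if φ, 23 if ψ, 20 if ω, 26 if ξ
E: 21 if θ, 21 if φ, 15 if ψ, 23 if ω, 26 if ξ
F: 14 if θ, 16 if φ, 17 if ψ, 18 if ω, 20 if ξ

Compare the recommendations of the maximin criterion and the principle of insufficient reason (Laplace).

Row minima: A=13, B=18, C=19, D=13, E=15, F=14
Best worst-case = 19 → C.
Row averages: A=16.2, B=19.2, C=21.4, D=20, E=21.2, F=17
Highest average = 21.4 → C.

maximin → C; laplace → C (agree)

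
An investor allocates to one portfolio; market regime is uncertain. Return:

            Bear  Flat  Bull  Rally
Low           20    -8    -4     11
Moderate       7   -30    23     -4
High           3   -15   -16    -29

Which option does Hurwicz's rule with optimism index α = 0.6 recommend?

Low: 0.6·20 + 0.4·(-8) = 8.8
Moderate: 0.6·23 + 0.4·(-30) = 1.8
High: 0.6·3 + 0.4·(-29) = -9.8
Highest Hurwicz score = 8.8 → Low.

Low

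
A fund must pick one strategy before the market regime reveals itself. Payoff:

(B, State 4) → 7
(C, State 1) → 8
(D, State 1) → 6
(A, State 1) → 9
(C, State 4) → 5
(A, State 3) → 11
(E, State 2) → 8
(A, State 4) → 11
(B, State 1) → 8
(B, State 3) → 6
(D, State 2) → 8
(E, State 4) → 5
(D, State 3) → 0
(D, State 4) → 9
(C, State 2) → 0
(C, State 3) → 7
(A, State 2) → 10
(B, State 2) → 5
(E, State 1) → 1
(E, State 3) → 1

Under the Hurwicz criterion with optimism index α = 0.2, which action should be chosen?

A

A: 0.2·11 + 0.8·9 = 9.4
B: 0.2·8 + 0.8·5 = 5.6
C: 0.2·8 + 0.8·0 = 1.6
D: 0.2·9 + 0.8·0 = 1.8
E: 0.2·8 + 0.8·1 = 2.4
Highest Hurwicz score = 9.4 → A.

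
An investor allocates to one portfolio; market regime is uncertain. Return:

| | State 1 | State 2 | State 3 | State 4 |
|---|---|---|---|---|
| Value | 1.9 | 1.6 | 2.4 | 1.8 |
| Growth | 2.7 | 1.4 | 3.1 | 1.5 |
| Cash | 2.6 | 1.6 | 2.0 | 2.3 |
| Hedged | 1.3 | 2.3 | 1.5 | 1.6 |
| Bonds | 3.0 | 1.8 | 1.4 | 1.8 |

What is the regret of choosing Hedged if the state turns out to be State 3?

1.6

Best payoff under State 3 is 3.1.
Regret = 3.1 − 1.5 = 1.6.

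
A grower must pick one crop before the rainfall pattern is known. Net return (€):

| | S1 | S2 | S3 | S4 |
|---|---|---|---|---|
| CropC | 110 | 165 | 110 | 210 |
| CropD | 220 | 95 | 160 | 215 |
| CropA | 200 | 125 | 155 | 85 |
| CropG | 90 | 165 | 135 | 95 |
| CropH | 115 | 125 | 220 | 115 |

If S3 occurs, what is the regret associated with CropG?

85

Best payoff under S3 is 220.
Regret = 220 − 135 = 85.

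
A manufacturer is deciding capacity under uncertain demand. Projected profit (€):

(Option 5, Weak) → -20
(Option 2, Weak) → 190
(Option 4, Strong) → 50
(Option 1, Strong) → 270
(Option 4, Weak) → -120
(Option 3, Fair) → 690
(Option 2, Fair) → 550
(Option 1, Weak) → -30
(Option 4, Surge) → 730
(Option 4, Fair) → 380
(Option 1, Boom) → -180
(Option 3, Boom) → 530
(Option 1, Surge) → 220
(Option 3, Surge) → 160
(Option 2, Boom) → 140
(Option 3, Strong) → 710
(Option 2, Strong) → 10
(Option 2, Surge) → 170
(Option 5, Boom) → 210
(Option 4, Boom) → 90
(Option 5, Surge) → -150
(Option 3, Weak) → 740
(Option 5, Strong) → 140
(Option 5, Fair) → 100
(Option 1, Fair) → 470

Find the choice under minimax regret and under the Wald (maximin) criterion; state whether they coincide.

minimax regret → Option 3; maximin → Option 3 (agree)

Column bests: Weak=740, Fair=690, Strong=710, Boom=530, Surge=730.
Option 1 regrets: 770, 220, 440, 710, 510 → max 770
Option 2 regrets: 550, 140, 700, 390, 560 → max 700
Option 3 regrets: 0, 0, 0, 0, 570 → max 570
Option 4 regrets: 860, 310, 660, 440, 0 → max 860
Option 5 regrets: 760, 590, 570, 320, 880 → max 880
Smallest max regret = 570 → Option 3.
Row minima: Option 1=-180, Option 2=10, Option 3=160, Option 4=-120, Option 5=-150
Best worst-case = 160 → Option 3.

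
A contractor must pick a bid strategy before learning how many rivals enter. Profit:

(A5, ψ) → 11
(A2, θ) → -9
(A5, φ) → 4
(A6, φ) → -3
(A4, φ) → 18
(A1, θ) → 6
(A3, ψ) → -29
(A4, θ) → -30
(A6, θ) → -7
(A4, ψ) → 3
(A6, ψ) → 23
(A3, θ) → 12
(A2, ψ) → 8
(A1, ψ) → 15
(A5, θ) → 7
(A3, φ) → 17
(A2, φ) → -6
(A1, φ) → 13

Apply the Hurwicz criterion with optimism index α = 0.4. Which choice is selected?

A1

A1: 0.4·15 + 0.6·6 = 9.6
A2: 0.4·8 + 0.6·(-9) = -2.2
A3: 0.4·17 + 0.6·(-29) = -10.6
A4: 0.4·18 + 0.6·(-30) = -10.8
A5: 0.4·11 + 0.6·4 = 6.8
A6: 0.4·23 + 0.6·(-7) = 5
Highest Hurwicz score = 9.6 → A1.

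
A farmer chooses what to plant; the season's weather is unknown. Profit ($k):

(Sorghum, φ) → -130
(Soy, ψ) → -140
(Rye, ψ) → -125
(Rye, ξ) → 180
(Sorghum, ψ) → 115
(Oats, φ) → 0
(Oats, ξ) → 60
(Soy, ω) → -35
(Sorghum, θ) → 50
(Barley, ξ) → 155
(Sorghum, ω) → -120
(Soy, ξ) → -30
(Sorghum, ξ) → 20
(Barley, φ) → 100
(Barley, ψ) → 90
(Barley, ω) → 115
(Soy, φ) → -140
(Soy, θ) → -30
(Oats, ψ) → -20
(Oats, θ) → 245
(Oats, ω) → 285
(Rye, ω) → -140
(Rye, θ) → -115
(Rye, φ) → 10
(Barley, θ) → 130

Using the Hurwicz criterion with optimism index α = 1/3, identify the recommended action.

Barley

Barley: 1/3·155 + 2/3·90 = 335/3
Sorghum: 1/3·115 + 2/3·(-130) = -145/3
Soy: 1/3·(-30) + 2/3·(-140) = -310/3
Oats: 1/3·285 + 2/3·(-20) = 245/3
Rye: 1/3·180 + 2/3·(-140) = -100/3
Highest Hurwicz score = 335/3 → Barley.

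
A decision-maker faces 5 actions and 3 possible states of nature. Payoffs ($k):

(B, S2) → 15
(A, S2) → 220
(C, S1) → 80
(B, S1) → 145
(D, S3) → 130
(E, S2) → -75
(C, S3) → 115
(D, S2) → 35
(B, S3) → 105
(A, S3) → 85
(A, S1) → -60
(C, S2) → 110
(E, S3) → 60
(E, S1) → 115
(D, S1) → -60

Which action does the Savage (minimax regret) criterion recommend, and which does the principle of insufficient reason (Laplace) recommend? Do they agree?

minimax regret → C; laplace → C (agree)

Column bests: S1=145, S2=220, S3=130.
A regrets: 205, 0, 45 → max 205
B regrets: 0, 205, 25 → max 205
C regrets: 65, 110, 15 → max 110
D regrets: 205, 185, 0 → max 205
E regrets: 30, 295, 70 → max 295
Smallest max regret = 110 → C.
Row averages: A=245/3, B=265/3, C=305/3, D=35, E=100/3
Highest average = 305/3 → C.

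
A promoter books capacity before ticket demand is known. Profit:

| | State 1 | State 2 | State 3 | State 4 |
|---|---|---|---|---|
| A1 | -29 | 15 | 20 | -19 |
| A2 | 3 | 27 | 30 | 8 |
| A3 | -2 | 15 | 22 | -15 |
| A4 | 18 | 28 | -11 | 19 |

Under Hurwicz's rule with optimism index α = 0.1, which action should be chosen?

A1: 0.1·20 + 0.9·(-29) = -24.1
A2: 0.1·30 + 0.9·3 = 5.7
A3: 0.1·22 + 0.9·(-15) = -11.3
A4: 0.1·28 + 0.9·(-11) = -7.1
Highest Hurwicz score = 5.7 → A2.

A2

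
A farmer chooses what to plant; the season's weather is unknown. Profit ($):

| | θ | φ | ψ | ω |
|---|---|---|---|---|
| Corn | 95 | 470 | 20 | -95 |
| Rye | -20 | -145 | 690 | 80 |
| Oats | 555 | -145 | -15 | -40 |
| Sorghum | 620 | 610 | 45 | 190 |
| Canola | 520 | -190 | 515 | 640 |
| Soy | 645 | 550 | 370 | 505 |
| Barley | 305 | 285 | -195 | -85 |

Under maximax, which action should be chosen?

Rye

Row maxima: Corn=470, Rye=690, Oats=555, Sorghum=620, Canola=640, Soy=645, Barley=305
Best best-case = 690 → Rye.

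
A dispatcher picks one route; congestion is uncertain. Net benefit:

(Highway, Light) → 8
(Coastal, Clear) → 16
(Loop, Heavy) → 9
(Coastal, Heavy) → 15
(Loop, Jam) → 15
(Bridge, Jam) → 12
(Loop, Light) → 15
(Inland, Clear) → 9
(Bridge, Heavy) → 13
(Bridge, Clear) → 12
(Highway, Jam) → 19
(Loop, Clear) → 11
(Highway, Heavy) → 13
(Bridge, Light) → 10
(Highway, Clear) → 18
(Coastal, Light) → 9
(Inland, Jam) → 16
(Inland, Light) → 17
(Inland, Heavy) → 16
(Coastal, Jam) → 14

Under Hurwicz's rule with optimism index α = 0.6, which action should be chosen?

Highway

Bridge: 0.6·13 + 0.4·10 = 11.8
Coastal: 0.6·16 + 0.4·9 = 13.2
Loop: 0.6·15 + 0.4·9 = 12.6
Inland: 0.6·17 + 0.4·9 = 13.8
Highway: 0.6·19 + 0.4·8 = 14.6
Highest Hurwicz score = 14.6 → Highway.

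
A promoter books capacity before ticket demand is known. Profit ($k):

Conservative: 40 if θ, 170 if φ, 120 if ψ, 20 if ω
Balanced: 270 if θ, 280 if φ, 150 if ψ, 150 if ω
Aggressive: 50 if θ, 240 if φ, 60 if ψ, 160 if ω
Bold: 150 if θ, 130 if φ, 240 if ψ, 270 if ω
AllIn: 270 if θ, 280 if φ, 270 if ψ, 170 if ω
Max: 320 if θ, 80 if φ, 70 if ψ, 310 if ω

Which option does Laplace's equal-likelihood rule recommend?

Row averages: Conservative=87.5, Balanced=212.5, Aggressive=127.5, Bold=197.5, AllIn=247.5, Max=195
Highest average = 247.5 → AllIn.

AllIn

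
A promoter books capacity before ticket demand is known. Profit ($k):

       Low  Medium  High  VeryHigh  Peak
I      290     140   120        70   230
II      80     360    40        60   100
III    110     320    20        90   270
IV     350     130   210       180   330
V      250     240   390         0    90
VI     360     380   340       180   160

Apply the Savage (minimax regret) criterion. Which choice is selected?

Column bests: Low=360, Medium=380, High=390, VeryHigh=180, Peak=330.
I regrets: 70, 240, 270, 110, 100 → max 270
II regrets: 280, 20, 350, 120, 230 → max 350
III regrets: 250, 60, 370, 90, 60 → max 370
IV regrets: 10, 250, 180, 0, 0 → max 250
V regrets: 110, 140, 0, 180, 240 → max 240
VI regrets: 0, 0, 50, 0, 170 → max 170
Smallest max regret = 170 → VI.

VI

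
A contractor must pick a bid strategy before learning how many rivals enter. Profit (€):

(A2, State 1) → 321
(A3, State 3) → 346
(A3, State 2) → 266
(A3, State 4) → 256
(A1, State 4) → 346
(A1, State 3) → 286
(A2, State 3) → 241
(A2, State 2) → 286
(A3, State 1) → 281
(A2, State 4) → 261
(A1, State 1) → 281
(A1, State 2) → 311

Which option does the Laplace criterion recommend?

Row averages: A1=306, A2=277.25, A3=287.25
Highest average = 306 → A1.

A1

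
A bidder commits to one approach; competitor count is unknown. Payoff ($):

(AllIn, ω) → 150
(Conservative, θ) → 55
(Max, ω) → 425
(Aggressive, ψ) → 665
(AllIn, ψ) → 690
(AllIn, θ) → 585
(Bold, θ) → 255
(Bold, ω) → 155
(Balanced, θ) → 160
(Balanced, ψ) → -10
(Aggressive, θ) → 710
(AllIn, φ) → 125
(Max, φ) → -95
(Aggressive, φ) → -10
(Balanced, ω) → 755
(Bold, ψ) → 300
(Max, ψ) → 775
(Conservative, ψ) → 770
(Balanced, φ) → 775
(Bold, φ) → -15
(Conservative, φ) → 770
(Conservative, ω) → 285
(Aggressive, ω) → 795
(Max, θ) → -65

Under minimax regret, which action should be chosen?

Column bests: θ=710, φ=775, ψ=775, ω=795.
Conservative regrets: 655, 5, 5, 510 → max 655
Balanced regrets: 550, 0, 785, 40 → max 785
Aggressive regrets: 0, 785, 110, 0 → max 785
Bold regrets: 455, 790, 475, 640 → max 790
AllIn regrets: 125, 650, 85, 645 → max 650
Max regrets: 775, 870, 0, 370 → max 870
Smallest max regret = 650 → AllIn.

AllIn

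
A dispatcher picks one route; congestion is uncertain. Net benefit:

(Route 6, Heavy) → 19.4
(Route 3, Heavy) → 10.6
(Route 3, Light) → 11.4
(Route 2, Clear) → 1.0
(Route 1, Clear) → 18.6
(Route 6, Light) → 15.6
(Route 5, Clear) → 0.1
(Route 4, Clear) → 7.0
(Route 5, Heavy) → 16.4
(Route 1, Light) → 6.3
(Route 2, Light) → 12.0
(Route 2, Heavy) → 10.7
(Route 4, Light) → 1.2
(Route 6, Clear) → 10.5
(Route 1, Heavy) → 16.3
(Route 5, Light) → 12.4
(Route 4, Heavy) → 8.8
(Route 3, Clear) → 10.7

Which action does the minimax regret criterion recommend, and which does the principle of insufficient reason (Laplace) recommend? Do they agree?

minimax regret → Route 6; laplace → Route 6 (agree)

Column bests: Clear=18.6, Light=15.6, Heavy=19.4.
Route 1 regrets: 0.0, 9.3, 3.1 → max 9.3
Route 2 regrets: 17.6, 3.6, 8.7 → max 17.6
Route 3 regrets: 7.9, 4.2, 8.8 → max 8.8
Route 4 regrets: 11.6, 14.4, 10.6 → max 14.4
Route 5 regrets: 18.5, 3.2, 3.0 → max 18.5
Route 6 regrets: 8.1, 0.0, 0.0 → max 8.1
Smallest max regret = 8.1 → Route 6.
Row averages: Route 1=206/15, Route 2=7.9, Route 3=10.9, Route 4=17/3, Route 5=289/30, Route 6=91/6
Highest average = 91/6 → Route 6.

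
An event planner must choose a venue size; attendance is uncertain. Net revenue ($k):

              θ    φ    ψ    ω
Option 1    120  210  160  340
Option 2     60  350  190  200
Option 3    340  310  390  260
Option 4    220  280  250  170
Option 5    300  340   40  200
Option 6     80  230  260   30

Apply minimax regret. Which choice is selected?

Option 3

Column bests: θ=340, φ=350, ψ=390, ω=340.
Option 1 regrets: 220, 140, 230, 0 → max 230
Option 2 regrets: 280, 0, 200, 140 → max 280
Option 3 regrets: 0, 40, 0, 80 → max 80
Option 4 regrets: 120, 70, 140, 170 → max 170
Option 5 regrets: 40, 10, 350, 140 → max 350
Option 6 regrets: 260, 120, 130, 310 → max 310
Smallest max regret = 80 → Option 3.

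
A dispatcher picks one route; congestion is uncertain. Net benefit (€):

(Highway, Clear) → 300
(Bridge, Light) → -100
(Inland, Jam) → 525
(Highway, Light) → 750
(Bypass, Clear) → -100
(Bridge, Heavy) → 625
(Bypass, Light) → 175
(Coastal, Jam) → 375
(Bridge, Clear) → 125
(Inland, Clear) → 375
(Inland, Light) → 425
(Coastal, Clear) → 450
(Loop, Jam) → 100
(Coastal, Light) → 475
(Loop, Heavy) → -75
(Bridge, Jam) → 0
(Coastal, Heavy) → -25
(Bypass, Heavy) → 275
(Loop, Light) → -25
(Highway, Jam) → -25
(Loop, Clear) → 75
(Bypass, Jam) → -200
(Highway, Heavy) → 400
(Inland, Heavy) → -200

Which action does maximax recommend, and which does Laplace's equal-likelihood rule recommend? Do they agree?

Row maxima: Inland=525, Coastal=475, Loop=100, Bypass=275, Bridge=625, Highway=750
Best best-case = 750 → Highway.
Row averages: Inland=281.25, Coastal=318.75, Loop=18.75, Bypass=37.5, Bridge=162.5, Highway=356.25
Highest average = 356.25 → Highway.

maximax → Highway; laplace → Highway (agree)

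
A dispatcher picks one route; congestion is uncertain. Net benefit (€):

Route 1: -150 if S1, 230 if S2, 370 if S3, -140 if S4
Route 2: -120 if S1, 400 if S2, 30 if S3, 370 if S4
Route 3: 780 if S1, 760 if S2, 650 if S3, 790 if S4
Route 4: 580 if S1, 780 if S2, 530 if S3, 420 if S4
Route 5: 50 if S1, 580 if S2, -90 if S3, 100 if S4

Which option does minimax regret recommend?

Route 3

Column bests: S1=780, S2=780, S3=650, S4=790.
Route 1 regrets: 930, 550, 280, 930 → max 930
Route 2 regrets: 900, 380, 620, 420 → max 900
Route 3 regrets: 0, 20, 0, 0 → max 20
Route 4 regrets: 200, 0, 120, 370 → max 370
Route 5 regrets: 730, 200, 740, 690 → max 740
Smallest max regret = 20 → Route 3.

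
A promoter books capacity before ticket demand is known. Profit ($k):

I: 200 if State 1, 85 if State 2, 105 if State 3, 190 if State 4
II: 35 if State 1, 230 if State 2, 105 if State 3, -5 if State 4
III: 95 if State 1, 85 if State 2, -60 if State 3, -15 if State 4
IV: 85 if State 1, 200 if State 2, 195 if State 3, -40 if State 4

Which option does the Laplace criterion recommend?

I

Row averages: I=145, II=91.25, III=26.25, IV=110
Highest average = 145 → I.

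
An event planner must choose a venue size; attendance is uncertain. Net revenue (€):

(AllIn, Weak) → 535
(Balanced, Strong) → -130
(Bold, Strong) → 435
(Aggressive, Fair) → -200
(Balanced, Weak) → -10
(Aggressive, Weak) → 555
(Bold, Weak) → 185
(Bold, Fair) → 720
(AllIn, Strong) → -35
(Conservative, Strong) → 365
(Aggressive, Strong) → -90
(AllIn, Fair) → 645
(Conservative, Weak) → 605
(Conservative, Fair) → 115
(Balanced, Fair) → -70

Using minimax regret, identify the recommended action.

Bold

Column bests: Weak=605, Fair=720, Strong=435.
Conservative regrets: 0, 605, 70 → max 605
Balanced regrets: 615, 790, 565 → max 790
Aggressive regrets: 50, 920, 525 → max 920
Bold regrets: 420, 0, 0 → max 420
AllIn regrets: 70, 75, 470 → max 470
Smallest max regret = 420 → Bold.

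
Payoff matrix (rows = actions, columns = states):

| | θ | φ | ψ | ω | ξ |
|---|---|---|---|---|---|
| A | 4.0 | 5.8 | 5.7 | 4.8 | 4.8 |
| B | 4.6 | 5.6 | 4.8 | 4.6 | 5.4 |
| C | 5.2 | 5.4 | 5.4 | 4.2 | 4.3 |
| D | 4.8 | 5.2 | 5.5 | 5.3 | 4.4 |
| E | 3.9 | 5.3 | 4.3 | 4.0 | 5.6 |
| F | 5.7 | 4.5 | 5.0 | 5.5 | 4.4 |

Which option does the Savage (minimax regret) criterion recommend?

B

Column bests: θ=5.7, φ=5.8, ψ=5.7, ω=5.5, ξ=5.6.
A regrets: 1.7, 0.0, 0.0, 0.7, 0.8 → max 1.7
B regrets: 1.1, 0.2, 0.9, 0.9, 0.2 → max 1.1
C regrets: 0.5, 0.4, 0.3, 1.3, 1.3 → max 1.3
D regrets: 0.9, 0.6, 0.2, 0.2, 1.2 → max 1.2
E regrets: 1.8, 0.5, 1.4, 1.5, 0.0 → max 1.8
F regrets: 0.0, 1.3, 0.7, 0.0, 1.2 → max 1.3
Smallest max regret = 1.1 → B.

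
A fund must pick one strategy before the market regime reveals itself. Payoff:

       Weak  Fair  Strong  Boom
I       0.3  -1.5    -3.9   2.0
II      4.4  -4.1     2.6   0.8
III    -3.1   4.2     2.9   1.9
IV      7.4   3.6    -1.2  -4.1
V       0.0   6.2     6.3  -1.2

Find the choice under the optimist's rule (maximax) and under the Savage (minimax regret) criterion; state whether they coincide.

maximax → IV; minimax regret → V (disagree)

Row maxima: I=2.0, II=4.4, III=4.2, IV=7.4, V=6.3
Best best-case = 7.4 → IV.
Column bests: Weak=7.4, Fair=6.2, Strong=6.3, Boom=2.0.
I regrets: 7.1, 7.7, 10.2, 0.0 → max 10.2
II regrets: 3.0, 10.3, 3.7, 1.2 → max 10.3
III regrets: 10.5, 2.0, 3.4, 0.1 → max 10.5
IV regrets: 0.0, 2.6, 7.5, 6.1 → max 7.5
V regrets: 7.4, 0.0, 0.0, 3.2 → max 7.4
Smallest max regret = 7.4 → V.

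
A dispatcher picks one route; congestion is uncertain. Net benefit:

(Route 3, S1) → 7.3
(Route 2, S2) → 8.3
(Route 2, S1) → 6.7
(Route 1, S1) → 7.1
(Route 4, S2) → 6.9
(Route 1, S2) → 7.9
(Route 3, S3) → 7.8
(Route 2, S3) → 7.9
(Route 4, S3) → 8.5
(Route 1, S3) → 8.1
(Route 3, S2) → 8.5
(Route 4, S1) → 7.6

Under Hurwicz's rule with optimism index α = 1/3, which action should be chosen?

Route 1: 1/3·8.1 + 2/3·7.1 = 223/30
Route 2: 1/3·8.3 + 2/3·6.7 = 217/30
Route 3: 1/3·8.5 + 2/3·7.3 = 7.7
Route 4: 1/3·8.5 + 2/3·6.9 = 223/30
Highest Hurwicz score = 7.7 → Route 3.

Route 3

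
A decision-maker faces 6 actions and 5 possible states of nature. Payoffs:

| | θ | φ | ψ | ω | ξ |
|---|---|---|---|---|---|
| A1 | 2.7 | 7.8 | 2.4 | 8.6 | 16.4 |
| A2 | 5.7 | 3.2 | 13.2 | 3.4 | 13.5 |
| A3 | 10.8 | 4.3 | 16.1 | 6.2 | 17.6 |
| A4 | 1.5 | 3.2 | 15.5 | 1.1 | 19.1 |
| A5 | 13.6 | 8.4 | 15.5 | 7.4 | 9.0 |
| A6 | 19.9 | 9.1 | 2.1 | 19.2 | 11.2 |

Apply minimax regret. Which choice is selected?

Column bests: θ=19.9, φ=9.1, ψ=16.1, ω=19.2, ξ=19.1.
A1 regrets: 17.2, 1.3, 13.7, 10.6, 2.7 → max 17.2
A2 regrets: 14.2, 5.9, 2.9, 15.8, 5.6 → max 15.8
A3 regrets: 9.1, 4.8, 0.0, 13.0, 1.5 → max 13.0
A4 regrets: 18.4, 5.9, 0.6, 18.1, 0.0 → max 18.4
A5 regrets: 6.3, 0.7, 0.6, 11.8, 10.1 → max 11.8
A6 regrets: 0.0, 0.0, 14.0, 0.0, 7.9 → max 14.0
Smallest max regret = 11.8 → A5.

A5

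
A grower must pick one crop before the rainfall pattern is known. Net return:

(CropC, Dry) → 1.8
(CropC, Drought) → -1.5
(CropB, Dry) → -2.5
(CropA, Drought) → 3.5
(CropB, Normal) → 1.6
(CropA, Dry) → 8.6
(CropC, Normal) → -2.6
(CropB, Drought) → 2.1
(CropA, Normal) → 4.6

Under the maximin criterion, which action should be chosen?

CropA

Row minima: CropC=-2.6, CropB=-2.5, CropA=3.5
Best worst-case = 3.5 → CropA.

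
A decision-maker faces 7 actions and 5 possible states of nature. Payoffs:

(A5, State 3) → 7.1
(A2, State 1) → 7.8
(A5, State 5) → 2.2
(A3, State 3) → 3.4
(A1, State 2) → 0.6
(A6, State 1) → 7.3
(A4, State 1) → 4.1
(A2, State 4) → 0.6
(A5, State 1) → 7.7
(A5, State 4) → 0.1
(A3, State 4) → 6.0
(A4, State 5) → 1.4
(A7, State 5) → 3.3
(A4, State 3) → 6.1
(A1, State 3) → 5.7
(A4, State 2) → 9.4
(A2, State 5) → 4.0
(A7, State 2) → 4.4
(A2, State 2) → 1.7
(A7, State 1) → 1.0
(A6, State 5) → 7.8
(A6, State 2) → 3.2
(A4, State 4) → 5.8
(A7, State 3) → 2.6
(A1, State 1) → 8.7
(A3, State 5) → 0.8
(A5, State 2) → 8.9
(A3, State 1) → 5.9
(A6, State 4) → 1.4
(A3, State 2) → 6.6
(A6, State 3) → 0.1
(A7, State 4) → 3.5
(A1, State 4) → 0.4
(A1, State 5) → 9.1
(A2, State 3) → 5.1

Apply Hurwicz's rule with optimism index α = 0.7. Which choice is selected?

A4

A1: 0.7·9.1 + 0.3·0.4 = 6.49
A2: 0.7·7.8 + 0.3·0.6 = 5.64
A3: 0.7·6.6 + 0.3·0.8 = 4.86
A4: 0.7·9.4 + 0.3·1.4 = 7
A5: 0.7·8.9 + 0.3·0.1 = 6.26
A6: 0.7·7.8 + 0.3·0.1 = 5.49
A7: 0.7·4.4 + 0.3·1.0 = 3.38
Highest Hurwicz score = 7 → A4.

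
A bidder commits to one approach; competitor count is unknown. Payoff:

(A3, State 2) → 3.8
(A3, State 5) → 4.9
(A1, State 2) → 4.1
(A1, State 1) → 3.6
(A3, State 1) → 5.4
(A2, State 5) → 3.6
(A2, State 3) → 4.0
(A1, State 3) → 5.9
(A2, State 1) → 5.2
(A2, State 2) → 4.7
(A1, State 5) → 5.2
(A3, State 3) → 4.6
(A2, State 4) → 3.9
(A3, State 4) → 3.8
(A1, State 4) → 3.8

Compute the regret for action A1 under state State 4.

Best payoff under State 4 is 3.9.
Regret = 3.9 − 3.8 = 0.1.

0.1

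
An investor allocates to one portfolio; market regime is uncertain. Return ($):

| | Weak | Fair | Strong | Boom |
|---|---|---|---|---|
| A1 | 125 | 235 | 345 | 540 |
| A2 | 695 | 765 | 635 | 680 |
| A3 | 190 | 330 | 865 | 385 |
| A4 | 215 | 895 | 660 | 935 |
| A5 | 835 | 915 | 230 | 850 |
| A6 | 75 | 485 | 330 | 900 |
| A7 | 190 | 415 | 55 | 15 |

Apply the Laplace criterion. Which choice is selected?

Row averages: A1=311.25, A2=693.75, A3=442.5, A4=676.25, A5=707.5, A6=447.5, A7=168.75
Highest average = 707.5 → A5.

A5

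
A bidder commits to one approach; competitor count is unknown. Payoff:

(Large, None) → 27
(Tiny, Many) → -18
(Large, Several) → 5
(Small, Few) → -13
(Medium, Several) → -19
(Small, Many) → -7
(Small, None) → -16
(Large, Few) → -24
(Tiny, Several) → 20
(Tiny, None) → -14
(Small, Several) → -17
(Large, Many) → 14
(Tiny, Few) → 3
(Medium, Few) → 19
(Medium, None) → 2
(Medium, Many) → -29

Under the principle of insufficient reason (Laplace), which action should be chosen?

Row averages: Tiny=-2.25, Small=-13.25, Medium=-6.75, Large=5.5
Highest average = 5.5 → Large.

Large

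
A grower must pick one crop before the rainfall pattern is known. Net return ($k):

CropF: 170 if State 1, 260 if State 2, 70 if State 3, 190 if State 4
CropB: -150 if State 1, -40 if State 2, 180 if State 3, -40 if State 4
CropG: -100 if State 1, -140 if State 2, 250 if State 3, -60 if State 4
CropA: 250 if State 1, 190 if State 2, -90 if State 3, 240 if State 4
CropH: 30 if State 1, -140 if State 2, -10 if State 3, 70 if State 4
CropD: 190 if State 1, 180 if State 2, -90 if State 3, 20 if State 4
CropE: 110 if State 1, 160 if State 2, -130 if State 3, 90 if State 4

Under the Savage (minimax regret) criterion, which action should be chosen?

Column bests: State 1=250, State 2=260, State 3=250, State 4=240.
CropF regrets: 80, 0, 180, 50 → max 180
CropB regrets: 400, 300, 70, 280 → max 400
CropG regrets: 350, 400, 0, 300 → max 400
CropA regrets: 0, 70, 340, 0 → max 340
CropH regrets: 220, 400, 260, 170 → max 400
CropD regrets: 60, 80, 340, 220 → max 340
CropE regrets: 140, 100, 380, 150 → max 380
Smallest max regret = 180 → CropF.

CropF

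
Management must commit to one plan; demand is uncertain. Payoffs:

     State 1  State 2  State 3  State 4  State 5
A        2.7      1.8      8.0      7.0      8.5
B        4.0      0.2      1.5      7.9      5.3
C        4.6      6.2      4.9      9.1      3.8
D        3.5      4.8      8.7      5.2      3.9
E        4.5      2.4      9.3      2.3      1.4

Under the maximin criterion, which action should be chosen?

C

Row minima: A=1.8, B=0.2, C=3.8, D=3.5, E=1.4
Best worst-case = 3.8 → C.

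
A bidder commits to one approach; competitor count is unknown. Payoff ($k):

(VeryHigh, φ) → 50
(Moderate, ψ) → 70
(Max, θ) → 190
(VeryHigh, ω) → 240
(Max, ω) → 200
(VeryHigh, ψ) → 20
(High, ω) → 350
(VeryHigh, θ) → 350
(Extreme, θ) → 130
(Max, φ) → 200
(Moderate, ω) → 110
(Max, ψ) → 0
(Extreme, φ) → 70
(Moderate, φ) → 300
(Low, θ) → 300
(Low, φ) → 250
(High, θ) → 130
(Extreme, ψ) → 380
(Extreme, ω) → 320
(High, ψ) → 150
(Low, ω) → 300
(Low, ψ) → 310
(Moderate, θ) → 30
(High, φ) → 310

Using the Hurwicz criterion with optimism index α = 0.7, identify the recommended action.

Low

Low: 0.7·310 + 0.3·250 = 292
Moderate: 0.7·300 + 0.3·30 = 219
High: 0.7·350 + 0.3·130 = 284
VeryHigh: 0.7·350 + 0.3·20 = 251
Extreme: 0.7·380 + 0.3·70 = 287
Max: 0.7·200 + 0.3·0 = 140
Highest Hurwicz score = 292 → Low.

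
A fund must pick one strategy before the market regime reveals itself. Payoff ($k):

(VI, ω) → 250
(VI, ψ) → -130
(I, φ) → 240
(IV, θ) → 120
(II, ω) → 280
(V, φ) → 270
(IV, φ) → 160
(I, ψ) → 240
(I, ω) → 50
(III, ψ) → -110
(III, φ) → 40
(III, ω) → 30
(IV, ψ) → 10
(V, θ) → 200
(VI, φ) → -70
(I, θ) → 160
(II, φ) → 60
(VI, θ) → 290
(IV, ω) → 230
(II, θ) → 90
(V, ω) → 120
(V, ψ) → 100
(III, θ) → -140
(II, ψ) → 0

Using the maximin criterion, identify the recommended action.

Row minima: I=50, II=0, III=-140, IV=10, V=100, VI=-130
Best worst-case = 100 → V.

V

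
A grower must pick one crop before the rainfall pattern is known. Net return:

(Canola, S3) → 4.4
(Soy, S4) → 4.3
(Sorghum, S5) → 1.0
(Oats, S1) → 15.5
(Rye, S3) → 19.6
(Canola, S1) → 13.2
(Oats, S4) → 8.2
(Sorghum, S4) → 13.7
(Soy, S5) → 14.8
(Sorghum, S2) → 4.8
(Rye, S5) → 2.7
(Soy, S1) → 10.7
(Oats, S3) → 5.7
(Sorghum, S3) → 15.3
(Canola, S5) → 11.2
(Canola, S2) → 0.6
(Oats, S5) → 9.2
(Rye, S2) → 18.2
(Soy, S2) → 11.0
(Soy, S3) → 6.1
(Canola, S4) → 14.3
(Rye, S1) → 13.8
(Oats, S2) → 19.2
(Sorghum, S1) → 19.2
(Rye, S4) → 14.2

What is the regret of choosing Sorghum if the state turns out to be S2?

14.4

Best payoff under S2 is 19.2.
Regret = 19.2 − 4.8 = 14.4.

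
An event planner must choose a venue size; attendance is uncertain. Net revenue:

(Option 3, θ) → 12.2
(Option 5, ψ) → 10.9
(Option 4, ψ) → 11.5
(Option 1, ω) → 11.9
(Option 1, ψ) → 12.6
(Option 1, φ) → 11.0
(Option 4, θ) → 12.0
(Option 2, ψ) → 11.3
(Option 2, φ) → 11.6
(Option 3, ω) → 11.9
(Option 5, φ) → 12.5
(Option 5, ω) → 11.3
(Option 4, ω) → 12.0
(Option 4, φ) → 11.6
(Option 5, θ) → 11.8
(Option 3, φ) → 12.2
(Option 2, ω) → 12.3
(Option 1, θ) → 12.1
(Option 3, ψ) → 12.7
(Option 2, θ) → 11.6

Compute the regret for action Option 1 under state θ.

0.1

Best payoff under θ is 12.2.
Regret = 12.2 − 12.1 = 0.1.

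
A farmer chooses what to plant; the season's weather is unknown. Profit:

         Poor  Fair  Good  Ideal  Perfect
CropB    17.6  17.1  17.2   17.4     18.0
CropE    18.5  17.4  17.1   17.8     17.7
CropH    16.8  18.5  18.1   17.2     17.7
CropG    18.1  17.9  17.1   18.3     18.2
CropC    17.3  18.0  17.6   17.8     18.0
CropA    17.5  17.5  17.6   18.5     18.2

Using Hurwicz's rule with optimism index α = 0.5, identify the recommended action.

CropA

CropB: 0.5·18.0 + 0.5·17.1 = 17.55
CropE: 0.5·18.5 + 0.5·17.1 = 17.8
CropH: 0.5·18.5 + 0.5·16.8 = 17.65
CropG: 0.5·18.3 + 0.5·17.1 = 17.7
CropC: 0.5·18.0 + 0.5·17.3 = 17.65
CropA: 0.5·18.5 + 0.5·17.5 = 18
Highest Hurwicz score = 18 → CropA.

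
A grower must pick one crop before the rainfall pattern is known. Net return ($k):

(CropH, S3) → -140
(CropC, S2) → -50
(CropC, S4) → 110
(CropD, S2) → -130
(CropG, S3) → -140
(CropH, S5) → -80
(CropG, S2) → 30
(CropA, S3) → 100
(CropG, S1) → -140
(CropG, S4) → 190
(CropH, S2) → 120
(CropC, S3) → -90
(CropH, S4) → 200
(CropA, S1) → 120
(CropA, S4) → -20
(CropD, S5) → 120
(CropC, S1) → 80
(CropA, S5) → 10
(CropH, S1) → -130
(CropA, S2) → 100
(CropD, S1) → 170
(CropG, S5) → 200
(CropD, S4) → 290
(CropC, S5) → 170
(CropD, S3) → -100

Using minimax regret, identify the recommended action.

Column bests: S1=170, S2=120, S3=100, S4=290, S5=200.
CropA regrets: 50, 20, 0, 310, 190 → max 310
CropG regrets: 310, 90, 240, 100, 0 → max 310
CropD regrets: 0, 250, 200, 0, 80 → max 250
CropH regrets: 300, 0, 240, 90, 280 → max 300
CropC regrets: 90, 170, 190, 180, 30 → max 190
Smallest max regret = 190 → CropC.

CropC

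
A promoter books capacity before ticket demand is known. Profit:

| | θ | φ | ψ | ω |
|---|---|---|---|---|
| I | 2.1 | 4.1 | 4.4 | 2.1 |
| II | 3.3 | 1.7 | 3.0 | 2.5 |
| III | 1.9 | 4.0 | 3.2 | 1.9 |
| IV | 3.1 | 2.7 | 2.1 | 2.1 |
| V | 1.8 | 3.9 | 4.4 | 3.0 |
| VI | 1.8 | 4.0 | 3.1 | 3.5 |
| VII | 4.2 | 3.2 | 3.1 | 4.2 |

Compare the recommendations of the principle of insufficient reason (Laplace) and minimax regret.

laplace → VII; minimax regret → VII (agree)

Row averages: I=3.175, II=2.625, III=2.75, IV=2.5, V=3.275, VI=3.1, VII=3.675
Highest average = 3.675 → VII.
Column bests: θ=4.2, φ=4.1, ψ=4.4, ω=4.2.
I regrets: 2.1, 0.0, 0.0, 2.1 → max 2.1
II regrets: 0.9, 2.4, 1.4, 1.7 → max 2.4
III regrets: 2.3, 0.1, 1.2, 2.3 → max 2.3
IV regrets: 1.1, 1.4, 2.3, 2.1 → max 2.3
V regrets: 2.4, 0.2, 0.0, 1.2 → max 2.4
VI regrets: 2.4, 0.1, 1.3, 0.7 → max 2.4
VII regrets: 0.0, 0.9, 1.3, 0.0 → max 1.3
Smallest max regret = 1.3 → VII.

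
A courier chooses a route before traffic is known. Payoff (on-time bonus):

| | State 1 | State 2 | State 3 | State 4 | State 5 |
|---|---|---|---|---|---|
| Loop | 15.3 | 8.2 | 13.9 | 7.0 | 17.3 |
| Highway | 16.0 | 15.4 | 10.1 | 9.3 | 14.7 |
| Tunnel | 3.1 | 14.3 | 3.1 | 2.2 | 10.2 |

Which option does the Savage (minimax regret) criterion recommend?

Column bests: State 1=16.0, State 2=15.4, State 3=13.9, State 4=9.3, State 5=17.3.
Loop regrets: 0.7, 7.2, 0.0, 2.3, 0.0 → max 7.2
Highway regrets: 0.0, 0.0, 3.8, 0.0, 2.6 → max 3.8
Tunnel regrets: 12.9, 1.1, 10.8, 7.1, 7.1 → max 12.9
Smallest max regret = 3.8 → Highway.

Highway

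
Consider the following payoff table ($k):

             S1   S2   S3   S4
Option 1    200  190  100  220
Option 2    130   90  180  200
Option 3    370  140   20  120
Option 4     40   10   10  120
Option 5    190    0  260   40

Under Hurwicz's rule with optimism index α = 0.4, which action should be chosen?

Option 1: 0.4·220 + 0.6·100 = 148
Option 2: 0.4·200 + 0.6·90 = 134
Option 3: 0.4·370 + 0.6·20 = 160
Option 4: 0.4·120 + 0.6·10 = 54
Option 5: 0.4·260 + 0.6·0 = 104
Highest Hurwicz score = 160 → Option 3.

Option 3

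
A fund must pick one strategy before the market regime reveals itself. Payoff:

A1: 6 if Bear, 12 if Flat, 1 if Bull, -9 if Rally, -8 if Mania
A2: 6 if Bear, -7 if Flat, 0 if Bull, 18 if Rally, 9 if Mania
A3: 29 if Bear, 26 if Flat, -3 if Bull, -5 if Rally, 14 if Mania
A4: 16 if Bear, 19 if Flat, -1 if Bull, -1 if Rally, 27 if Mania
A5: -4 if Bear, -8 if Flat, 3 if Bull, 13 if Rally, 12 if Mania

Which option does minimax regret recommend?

Column bests: Bear=29, Flat=26, Bull=3, Rally=18, Mania=27.
A1 regrets: 23, 14, 2, 27, 35 → max 35
A2 regrets: 23, 33, 3, 0, 18 → max 33
A3 regrets: 0, 0, 6, 23, 13 → max 23
A4 regrets: 13, 7, 4, 19, 0 → max 19
A5 regrets: 33, 34, 0, 5, 15 → max 34
Smallest max regret = 19 → A4.

A4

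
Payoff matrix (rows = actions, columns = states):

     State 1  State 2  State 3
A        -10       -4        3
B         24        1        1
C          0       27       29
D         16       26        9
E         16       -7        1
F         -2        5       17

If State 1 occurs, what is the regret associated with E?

8

Best payoff under State 1 is 24.
Regret = 24 − 16 = 8.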